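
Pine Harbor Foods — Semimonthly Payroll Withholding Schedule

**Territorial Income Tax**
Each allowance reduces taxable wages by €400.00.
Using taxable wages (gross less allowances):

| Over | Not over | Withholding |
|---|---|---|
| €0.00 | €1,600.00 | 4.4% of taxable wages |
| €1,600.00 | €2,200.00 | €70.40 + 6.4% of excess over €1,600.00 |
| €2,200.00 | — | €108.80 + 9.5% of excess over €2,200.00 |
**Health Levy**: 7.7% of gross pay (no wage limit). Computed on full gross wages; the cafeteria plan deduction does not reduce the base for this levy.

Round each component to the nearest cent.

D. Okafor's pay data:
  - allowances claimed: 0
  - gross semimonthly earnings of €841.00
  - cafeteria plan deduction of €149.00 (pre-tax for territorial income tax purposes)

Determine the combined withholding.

€95.21

Territorial Income Tax: taxable = €841.00 − €149.00 = €692.00
  4.4% × €692.00 = €30.45
Health Levy: 7.7% × €841.00 = €64.76
Total: €30.45 + €64.76 = €95.21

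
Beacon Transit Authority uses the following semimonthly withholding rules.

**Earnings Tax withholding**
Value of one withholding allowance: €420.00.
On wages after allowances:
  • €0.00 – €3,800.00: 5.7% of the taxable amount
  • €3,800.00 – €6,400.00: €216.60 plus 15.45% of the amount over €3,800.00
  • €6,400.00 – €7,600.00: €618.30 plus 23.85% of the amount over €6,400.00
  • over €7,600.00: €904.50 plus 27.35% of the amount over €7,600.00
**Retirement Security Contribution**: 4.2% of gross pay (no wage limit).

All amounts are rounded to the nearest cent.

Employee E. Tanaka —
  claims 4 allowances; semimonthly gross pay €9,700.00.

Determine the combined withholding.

Earnings Tax: taxable = €9,700.00 − 4×€420.00 = €8,020.00
  €904.50 + 27.35% × (€8,020.00 − €7,600.00) = €904.50 + 27.35% × €420.00 = €1,019.37
Retirement Security Contribution: 4.2% × €9,700.00 = €407.40
Total: €1,019.37 + €407.40 = €1,426.77

€1,426.77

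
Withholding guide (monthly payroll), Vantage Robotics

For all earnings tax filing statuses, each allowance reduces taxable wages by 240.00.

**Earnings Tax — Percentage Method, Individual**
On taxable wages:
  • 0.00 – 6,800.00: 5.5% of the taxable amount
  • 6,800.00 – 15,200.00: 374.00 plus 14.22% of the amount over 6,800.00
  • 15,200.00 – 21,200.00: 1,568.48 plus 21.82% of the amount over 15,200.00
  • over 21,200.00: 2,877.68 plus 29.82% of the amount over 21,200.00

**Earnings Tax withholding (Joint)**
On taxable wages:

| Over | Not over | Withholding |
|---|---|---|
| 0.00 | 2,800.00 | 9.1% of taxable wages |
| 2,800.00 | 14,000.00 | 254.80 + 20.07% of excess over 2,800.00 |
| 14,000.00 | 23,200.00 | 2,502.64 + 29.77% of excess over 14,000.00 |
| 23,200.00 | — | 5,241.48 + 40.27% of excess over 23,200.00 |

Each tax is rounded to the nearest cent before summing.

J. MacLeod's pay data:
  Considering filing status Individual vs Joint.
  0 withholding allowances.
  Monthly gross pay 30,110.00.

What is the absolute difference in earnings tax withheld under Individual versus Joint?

2,489.50

Earnings Tax (Individual): taxable = 30,110.00
  2,877.68 + 29.82% × (30,110.00 − 21,200.00) = 2,877.68 + 29.82% × 8,910.00 = 5,534.64
Earnings Tax (Joint): taxable = 30,110.00
  5,241.48 + 40.27% × (30,110.00 − 23,200.00) = 5,241.48 + 40.27% × 6,910.00 = 8,024.14
Difference: |5,534.64 − 8,024.14| = 2,489.50 (higher under Joint)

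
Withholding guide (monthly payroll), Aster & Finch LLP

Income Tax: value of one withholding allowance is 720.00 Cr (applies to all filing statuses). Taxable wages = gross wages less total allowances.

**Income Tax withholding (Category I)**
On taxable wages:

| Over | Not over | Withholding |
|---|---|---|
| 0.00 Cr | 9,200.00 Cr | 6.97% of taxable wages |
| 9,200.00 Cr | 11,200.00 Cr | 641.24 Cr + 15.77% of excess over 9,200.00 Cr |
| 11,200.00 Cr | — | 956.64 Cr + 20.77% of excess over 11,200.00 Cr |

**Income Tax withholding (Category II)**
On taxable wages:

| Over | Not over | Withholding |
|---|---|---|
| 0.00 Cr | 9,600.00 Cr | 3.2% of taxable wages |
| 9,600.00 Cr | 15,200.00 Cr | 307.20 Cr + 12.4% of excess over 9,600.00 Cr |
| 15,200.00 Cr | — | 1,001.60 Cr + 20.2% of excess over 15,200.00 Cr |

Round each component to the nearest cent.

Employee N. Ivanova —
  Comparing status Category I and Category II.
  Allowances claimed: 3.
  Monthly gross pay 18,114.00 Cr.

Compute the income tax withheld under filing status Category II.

Income Tax (Category II): taxable = 18,114.00 Cr − 3×720.00 Cr = 15,954.00 Cr
  1,001.60 Cr + 20.2% × (15,954.00 Cr − 15,200.00 Cr) = 1,001.60 Cr + 20.2% × 754.00 Cr = 1,153.91 Cr

1,153.91 Cr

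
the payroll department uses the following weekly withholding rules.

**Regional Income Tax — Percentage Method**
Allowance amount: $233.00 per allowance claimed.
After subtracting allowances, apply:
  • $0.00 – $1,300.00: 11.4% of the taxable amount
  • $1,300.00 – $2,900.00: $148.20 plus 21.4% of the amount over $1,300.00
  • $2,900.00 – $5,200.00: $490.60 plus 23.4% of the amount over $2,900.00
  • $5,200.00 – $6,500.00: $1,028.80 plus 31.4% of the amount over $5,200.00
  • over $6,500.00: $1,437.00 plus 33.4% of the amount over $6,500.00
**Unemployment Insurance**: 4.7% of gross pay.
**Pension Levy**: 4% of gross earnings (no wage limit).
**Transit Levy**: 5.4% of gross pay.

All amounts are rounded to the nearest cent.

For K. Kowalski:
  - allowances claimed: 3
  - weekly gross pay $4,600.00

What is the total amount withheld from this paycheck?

Regional Income Tax: taxable = $4,600.00 − 3×$233.00 = $3,901.00
  $490.60 + 23.4% × ($3,901.00 − $2,900.00) = $490.60 + 23.4% × $1,001.00 = $724.83
Unemployment Insurance: 4.7% × $4,600.00 = $216.20
Pension Levy: 4% × $4,600.00 = $184.00
Transit Levy: 5.4% × $4,600.00 = $248.40
Total: $724.83 + $216.20 + $184.00 + $248.40 = $1,373.43

$1,373.43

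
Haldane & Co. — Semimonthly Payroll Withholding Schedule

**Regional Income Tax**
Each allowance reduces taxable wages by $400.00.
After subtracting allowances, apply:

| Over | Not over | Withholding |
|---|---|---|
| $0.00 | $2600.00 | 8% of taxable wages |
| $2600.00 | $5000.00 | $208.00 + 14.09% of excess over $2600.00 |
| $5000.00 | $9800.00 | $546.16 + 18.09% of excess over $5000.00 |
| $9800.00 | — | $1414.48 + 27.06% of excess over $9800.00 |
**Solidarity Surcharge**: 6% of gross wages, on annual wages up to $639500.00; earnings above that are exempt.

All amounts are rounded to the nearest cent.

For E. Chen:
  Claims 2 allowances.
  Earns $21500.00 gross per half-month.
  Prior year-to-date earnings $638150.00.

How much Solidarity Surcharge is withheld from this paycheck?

Solidarity Surcharge: cap $639500.00 − YTD $638150.00 = $1350.00 subject; 6% × $1350.00 = $81.00

$81.00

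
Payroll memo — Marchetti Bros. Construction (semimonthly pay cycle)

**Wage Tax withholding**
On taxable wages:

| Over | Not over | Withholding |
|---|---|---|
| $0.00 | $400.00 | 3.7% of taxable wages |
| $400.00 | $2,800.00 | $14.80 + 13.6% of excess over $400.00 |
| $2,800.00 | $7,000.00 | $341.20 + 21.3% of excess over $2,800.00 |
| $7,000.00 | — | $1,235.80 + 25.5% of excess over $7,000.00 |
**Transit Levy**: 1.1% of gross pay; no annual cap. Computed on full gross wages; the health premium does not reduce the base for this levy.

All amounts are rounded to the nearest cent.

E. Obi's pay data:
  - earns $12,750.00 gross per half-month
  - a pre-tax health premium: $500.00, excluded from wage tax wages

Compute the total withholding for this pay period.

$2,714.80

Wage Tax: taxable = $12,750.00 − $500.00 = $12,250.00
  $1,235.80 + 25.5% × ($12,250.00 − $7,000.00) = $1,235.80 + 25.5% × $5,250.00 = $2,574.55
Transit Levy: 1.1% × $12,750.00 = $140.25
Total: $2,574.55 + $140.25 = $2,714.80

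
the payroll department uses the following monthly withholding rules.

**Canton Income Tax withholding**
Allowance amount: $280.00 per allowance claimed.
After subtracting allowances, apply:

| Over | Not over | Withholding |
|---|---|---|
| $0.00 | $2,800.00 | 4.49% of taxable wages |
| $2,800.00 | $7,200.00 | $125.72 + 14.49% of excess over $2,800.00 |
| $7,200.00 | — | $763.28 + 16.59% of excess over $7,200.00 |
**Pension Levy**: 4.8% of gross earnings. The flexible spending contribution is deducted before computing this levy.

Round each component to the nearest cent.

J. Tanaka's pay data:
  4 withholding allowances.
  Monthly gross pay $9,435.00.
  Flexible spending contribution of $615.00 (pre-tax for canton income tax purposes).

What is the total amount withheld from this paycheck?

$1,269.59

Canton Income Tax: taxable = $9,435.00 − $615.00 − 4×$280.00 = $7,700.00
  $763.28 + 16.59% × ($7,700.00 − $7,200.00) = $763.28 + 16.59% × $500.00 = $846.23
Pension Levy: 4.8% × $8,820.00 = $423.36
Total: $846.23 + $423.36 = $1,269.59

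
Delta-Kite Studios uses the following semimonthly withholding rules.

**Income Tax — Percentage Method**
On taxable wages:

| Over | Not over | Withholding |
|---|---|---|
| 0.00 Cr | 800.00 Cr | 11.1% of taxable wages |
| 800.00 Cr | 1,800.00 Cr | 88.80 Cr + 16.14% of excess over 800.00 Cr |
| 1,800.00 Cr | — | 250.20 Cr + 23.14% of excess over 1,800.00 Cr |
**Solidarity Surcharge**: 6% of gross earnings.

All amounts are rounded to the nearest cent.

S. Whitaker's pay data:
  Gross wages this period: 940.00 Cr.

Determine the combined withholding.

167.80 Cr

Income Tax: taxable = 940.00 Cr
  88.80 Cr + 16.14% × (940.00 Cr − 800.00 Cr) = 88.80 Cr + 16.14% × 140.00 Cr = 111.40 Cr
Solidarity Surcharge: 6% × 940.00 Cr = 56.40 Cr
Total: 111.40 Cr + 56.40 Cr = 167.80 Cr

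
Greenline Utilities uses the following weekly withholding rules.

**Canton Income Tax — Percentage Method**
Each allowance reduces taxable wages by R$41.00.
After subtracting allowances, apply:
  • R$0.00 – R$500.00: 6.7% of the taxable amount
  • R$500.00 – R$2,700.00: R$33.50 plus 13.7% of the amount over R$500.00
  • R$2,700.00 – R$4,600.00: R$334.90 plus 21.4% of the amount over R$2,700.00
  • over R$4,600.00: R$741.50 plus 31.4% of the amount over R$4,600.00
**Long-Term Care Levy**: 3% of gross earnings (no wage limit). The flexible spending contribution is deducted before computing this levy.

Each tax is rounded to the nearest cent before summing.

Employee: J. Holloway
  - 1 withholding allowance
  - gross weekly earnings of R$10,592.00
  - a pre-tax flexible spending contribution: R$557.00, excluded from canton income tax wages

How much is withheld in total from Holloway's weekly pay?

R$2,736.27

Canton Income Tax: taxable = R$10,592.00 − R$557.00 − 1×R$41.00 = R$9,994.00
  R$741.50 + 31.4% × (R$9,994.00 − R$4,600.00) = R$741.50 + 31.4% × R$5,394.00 = R$2,435.22
Long-Term Care Levy: 3% × R$10,035.00 = R$301.05
Total: R$2,435.22 + R$301.05 = R$2,736.27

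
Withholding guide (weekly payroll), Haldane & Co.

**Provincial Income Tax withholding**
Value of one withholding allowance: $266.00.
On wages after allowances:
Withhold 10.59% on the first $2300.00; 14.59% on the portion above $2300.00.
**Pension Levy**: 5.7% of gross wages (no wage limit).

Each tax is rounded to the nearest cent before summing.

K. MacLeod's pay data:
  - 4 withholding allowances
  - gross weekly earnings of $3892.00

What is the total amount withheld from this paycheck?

$542.45

Provincial Income Tax: taxable = $3892.00 − 4×$266.00 = $2828.00
  $243.57 + 14.59% × ($2828.00 − $2300.00) = $243.57 + 14.59% × $528.00 = $320.61
Pension Levy: 5.7% × $3892.00 = $221.84
Total: $320.61 + $221.84 = $542.45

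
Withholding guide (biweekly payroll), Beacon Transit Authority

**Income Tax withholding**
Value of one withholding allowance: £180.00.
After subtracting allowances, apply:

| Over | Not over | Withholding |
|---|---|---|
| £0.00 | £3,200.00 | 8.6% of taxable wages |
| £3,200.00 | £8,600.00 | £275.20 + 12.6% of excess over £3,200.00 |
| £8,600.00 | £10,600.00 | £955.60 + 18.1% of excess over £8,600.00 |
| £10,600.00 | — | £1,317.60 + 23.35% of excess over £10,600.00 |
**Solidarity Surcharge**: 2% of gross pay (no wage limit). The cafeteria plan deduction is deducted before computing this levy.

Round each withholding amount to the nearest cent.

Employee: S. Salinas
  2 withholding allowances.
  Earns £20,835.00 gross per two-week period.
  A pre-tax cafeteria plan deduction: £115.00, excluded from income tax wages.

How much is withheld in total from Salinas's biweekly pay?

Income Tax: taxable = £20,835.00 − £115.00 − 2×£180.00 = £20,360.00
  £1,317.60 + 23.35% × (£20,360.00 − £10,600.00) = £1,317.60 + 23.35% × £9,760.00 = £3,596.56
Solidarity Surcharge: 2% × £20,720.00 = £414.40
Total: £3,596.56 + £414.40 = £4,010.96

£4,010.96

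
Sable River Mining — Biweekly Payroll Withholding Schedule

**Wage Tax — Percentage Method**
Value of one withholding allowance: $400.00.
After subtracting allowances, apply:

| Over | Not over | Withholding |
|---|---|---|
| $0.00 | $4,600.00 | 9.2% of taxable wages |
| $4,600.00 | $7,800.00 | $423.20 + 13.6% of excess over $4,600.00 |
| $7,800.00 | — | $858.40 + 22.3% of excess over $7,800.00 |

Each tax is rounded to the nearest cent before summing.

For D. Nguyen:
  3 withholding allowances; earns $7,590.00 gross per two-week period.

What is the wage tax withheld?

$666.64

Wage Tax: taxable = $7,590.00 − 3×$400.00 = $6,390.00
  $423.20 + 13.6% × ($6,390.00 − $4,600.00) = $423.20 + 13.6% × $1,790.00 = $666.64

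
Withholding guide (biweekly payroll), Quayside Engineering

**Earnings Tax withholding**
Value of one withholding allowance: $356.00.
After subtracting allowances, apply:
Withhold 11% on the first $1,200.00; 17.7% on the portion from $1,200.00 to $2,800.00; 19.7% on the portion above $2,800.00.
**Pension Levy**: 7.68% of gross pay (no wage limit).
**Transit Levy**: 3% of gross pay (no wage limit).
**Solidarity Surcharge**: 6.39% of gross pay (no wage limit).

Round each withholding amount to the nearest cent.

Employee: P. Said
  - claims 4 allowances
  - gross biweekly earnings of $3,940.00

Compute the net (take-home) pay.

$2,902.51

Earnings Tax: taxable = $3,940.00 − 4×$356.00 = $2,516.00
  $132.00 + 17.7% × ($2,516.00 − $1,200.00) = $132.00 + 17.7% × $1,316.00 = $364.93
Pension Levy: 7.68% × $3,940.00 = $302.59
Transit Levy: 3% × $3,940.00 = $118.20
Solidarity Surcharge: 6.39% × $3,940.00 = $251.77
Total withheld: $364.93 + $302.59 + $118.20 + $251.77 = $1,037.49
Net pay: $3,940.00 − $1,037.49 = $2,902.51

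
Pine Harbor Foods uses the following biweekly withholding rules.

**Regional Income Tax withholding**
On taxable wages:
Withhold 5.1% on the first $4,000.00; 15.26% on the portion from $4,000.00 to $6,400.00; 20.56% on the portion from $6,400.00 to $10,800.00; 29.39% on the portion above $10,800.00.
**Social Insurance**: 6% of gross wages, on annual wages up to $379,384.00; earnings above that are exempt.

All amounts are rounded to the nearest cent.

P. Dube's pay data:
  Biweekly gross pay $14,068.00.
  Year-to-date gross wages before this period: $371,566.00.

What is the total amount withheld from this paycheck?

$2,904.43

Regional Income Tax: taxable = $14,068.00
  $1,474.88 + 29.39% × ($14,068.00 − $10,800.00) = $1,474.88 + 29.39% × $3,268.00 = $2,435.35
Social Insurance: cap $379,384.00 − YTD $371,566.00 = $7,818.00 subject; 6% × $7,818.00 = $469.08
Total: $2,435.35 + $469.08 = $2,904.43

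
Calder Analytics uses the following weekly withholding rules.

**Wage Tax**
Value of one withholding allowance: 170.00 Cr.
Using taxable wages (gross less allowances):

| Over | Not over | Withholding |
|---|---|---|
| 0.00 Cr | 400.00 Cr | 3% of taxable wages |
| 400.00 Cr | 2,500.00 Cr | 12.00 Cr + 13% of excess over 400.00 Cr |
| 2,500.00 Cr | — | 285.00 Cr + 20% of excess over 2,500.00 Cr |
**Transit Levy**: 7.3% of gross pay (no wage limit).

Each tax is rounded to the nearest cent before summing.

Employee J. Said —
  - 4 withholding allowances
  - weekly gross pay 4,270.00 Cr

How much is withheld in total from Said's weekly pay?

Wage Tax: taxable = 4,270.00 Cr − 4×170.00 Cr = 3,590.00 Cr
  285.00 Cr + 20% × (3,590.00 Cr − 2,500.00 Cr) = 285.00 Cr + 20% × 1,090.00 Cr = 503.00 Cr
Transit Levy: 7.3% × 4,270.00 Cr = 311.71 Cr
Total: 503.00 Cr + 311.71 Cr = 814.71 Cr

814.71 Cr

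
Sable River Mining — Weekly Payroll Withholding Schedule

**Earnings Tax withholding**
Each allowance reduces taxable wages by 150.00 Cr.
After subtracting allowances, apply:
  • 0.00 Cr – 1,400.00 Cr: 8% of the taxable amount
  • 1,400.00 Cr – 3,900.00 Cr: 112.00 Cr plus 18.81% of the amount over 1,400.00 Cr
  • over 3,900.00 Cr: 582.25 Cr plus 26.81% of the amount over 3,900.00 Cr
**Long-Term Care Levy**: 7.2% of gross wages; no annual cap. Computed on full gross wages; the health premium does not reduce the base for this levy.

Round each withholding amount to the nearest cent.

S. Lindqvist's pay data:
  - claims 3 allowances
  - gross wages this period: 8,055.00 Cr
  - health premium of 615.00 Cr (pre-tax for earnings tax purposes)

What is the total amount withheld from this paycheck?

Earnings Tax: taxable = 8,055.00 Cr − 615.00 Cr − 3×150.00 Cr = 6,990.00 Cr
  582.25 Cr + 26.81% × (6,990.00 Cr − 3,900.00 Cr) = 582.25 Cr + 26.81% × 3,090.00 Cr = 1,410.68 Cr
Long-Term Care Levy: 7.2% × 8,055.00 Cr = 579.96 Cr
Total: 1,410.68 Cr + 579.96 Cr = 1,990.64 Cr

1,990.64 Cr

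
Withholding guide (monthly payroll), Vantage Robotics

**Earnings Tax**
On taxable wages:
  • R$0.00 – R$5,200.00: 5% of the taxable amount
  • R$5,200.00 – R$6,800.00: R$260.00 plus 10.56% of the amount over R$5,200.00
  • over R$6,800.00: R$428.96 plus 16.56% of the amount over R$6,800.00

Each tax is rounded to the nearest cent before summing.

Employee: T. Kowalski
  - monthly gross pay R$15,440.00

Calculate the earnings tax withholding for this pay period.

R$1,859.74

Earnings Tax: taxable = R$15,440.00
  R$428.96 + 16.56% × (R$15,440.00 − R$6,800.00) = R$428.96 + 16.56% × R$8,640.00 = R$1,859.74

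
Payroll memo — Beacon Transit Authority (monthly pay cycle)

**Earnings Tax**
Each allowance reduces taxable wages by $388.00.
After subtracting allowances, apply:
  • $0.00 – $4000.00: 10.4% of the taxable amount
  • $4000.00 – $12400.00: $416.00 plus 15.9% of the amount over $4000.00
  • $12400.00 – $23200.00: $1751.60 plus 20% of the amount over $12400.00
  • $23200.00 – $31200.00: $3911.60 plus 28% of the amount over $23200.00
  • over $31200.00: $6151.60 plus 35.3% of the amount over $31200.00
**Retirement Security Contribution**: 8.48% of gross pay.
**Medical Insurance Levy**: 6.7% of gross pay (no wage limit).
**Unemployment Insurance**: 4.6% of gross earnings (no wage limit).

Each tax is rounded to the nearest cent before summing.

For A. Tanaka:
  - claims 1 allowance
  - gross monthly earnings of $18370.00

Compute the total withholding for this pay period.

Earnings Tax: taxable = $18370.00 − 1×$388.00 = $17982.00
  $1751.60 + 20% × ($17982.00 − $12400.00) = $1751.60 + 20% × $5582.00 = $2868.00
Retirement Security Contribution: 8.48% × $18370.00 = $1557.78
Medical Insurance Levy: 6.7% × $18370.00 = $1230.79
Unemployment Insurance: 4.6% × $18370.00 = $845.02
Total: $2868.00 + $1557.78 + $1230.79 + $845.02 = $6501.59

$6501.59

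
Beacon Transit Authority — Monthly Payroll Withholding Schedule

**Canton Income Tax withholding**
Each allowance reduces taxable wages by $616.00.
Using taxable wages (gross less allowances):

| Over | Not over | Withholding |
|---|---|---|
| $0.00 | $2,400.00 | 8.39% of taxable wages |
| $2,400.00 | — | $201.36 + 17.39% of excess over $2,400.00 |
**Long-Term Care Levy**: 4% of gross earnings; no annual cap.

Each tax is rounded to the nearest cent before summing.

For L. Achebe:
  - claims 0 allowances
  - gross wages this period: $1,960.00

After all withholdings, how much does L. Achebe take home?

$1,717.16

Canton Income Tax: taxable = $1,960.00
  8.39% × $1,960.00 = $164.44
Long-Term Care Levy: 4% × $1,960.00 = $78.40
Total withheld: $164.44 + $78.40 = $242.84
Net pay: $1,960.00 − $242.84 = $1,717.16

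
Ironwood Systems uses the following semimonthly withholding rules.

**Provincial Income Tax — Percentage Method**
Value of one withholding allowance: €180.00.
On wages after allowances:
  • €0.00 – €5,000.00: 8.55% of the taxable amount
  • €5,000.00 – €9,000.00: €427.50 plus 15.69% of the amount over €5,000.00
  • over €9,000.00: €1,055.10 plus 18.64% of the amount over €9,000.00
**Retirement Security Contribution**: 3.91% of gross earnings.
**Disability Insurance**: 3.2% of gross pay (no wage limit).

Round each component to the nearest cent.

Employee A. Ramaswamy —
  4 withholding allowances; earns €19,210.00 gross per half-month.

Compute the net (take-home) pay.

€15,020.13

Provincial Income Tax: taxable = €19,210.00 − 4×€180.00 = €18,490.00
  €1,055.10 + 18.64% × (€18,490.00 − €9,000.00) = €1,055.10 + 18.64% × €9,490.00 = €2,824.04
Retirement Security Contribution: 3.91% × €19,210.00 = €751.11
Disability Insurance: 3.2% × €19,210.00 = €614.72
Total withheld: €2,824.04 + €751.11 + €614.72 = €4,189.87
Net pay: €19,210.00 − €4,189.87 = €15,020.13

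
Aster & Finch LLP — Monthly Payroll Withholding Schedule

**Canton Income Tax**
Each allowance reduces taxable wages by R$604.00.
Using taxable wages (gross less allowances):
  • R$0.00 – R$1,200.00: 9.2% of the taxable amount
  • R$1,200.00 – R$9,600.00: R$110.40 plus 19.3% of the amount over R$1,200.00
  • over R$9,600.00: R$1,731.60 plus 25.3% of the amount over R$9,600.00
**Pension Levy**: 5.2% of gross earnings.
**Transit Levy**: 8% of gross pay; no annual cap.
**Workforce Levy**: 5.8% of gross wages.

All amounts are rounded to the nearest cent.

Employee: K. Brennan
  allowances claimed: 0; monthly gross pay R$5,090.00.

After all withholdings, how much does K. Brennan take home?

Canton Income Tax: taxable = R$5,090.00
  R$110.40 + 19.3% × (R$5,090.00 − R$1,200.00) = R$110.40 + 19.3% × R$3,890.00 = R$861.17
Pension Levy: 5.2% × R$5,090.00 = R$264.68
Transit Levy: 8% × R$5,090.00 = R$407.20
Workforce Levy: 5.8% × R$5,090.00 = R$295.22
Total withheld: R$861.17 + R$264.68 + R$407.20 + R$295.22 = R$1,828.27
Net pay: R$5,090.00 − R$1,828.27 = R$3,261.73

R$3,261.73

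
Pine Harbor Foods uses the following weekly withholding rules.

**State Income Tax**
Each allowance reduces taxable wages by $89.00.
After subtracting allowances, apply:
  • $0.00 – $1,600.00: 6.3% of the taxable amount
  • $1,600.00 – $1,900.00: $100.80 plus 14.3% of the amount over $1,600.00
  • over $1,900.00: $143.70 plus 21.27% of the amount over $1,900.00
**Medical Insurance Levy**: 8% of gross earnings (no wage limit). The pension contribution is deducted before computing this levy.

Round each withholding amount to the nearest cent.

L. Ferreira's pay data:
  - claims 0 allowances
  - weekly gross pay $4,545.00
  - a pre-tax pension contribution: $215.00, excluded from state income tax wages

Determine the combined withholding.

$1,006.96

State Income Tax: taxable = $4,545.00 − $215.00 = $4,330.00
  $143.70 + 21.27% × ($4,330.00 − $1,900.00) = $143.70 + 21.27% × $2,430.00 = $660.56
Medical Insurance Levy: 8% × $4,330.00 = $346.40
Total: $660.56 + $346.40 = $1,006.96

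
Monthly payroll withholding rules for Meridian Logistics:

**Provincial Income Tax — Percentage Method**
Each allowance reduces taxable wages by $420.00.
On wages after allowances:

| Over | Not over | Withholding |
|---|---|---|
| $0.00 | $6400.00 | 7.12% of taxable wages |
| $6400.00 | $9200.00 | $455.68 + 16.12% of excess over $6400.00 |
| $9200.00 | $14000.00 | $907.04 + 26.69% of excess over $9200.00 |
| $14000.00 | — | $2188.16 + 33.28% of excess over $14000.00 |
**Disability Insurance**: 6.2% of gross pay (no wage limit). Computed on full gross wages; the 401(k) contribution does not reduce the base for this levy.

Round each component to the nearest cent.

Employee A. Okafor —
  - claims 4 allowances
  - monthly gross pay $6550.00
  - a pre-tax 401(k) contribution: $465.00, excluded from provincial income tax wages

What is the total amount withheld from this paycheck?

Provincial Income Tax: taxable = $6550.00 − $465.00 − 4×$420.00 = $4405.00
  7.12% × $4405.00 = $313.64
Disability Insurance: 6.2% × $6550.00 = $406.10
Total: $313.64 + $406.10 = $719.74

$719.74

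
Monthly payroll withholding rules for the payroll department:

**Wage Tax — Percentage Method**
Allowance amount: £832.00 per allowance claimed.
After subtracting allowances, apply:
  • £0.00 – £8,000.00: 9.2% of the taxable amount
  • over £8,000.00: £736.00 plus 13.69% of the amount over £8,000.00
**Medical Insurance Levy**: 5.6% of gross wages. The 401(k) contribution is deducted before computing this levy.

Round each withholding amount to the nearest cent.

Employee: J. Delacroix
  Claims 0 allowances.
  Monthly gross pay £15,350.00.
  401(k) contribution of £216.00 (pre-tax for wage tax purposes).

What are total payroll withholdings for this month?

Wage Tax: taxable = £15,350.00 − £216.00 = £15,134.00
  £736.00 + 13.69% × (£15,134.00 − £8,000.00) = £736.00 + 13.69% × £7,134.00 = £1,712.64
Medical Insurance Levy: 5.6% × £15,134.00 = £847.50
Total: £1,712.64 + £847.50 = £2,560.14

£2,560.14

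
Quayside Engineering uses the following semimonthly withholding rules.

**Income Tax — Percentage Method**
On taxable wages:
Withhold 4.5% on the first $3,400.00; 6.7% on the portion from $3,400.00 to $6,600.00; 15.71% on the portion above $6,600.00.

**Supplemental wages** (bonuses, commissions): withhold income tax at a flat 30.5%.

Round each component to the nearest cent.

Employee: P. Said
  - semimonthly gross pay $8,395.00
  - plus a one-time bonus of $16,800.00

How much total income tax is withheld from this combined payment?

$5,773.39

Income Tax: taxable = $8,395.00
  $367.40 + 15.71% × ($8,395.00 − $6,600.00) = $367.40 + 15.71% × $1,795.00 = $649.39
Supplemental (30.5% flat on bonus): 30.5% × $16,800.00 = $5,124.00
Total income tax: $649.39 + $5,124.00 = $5,773.39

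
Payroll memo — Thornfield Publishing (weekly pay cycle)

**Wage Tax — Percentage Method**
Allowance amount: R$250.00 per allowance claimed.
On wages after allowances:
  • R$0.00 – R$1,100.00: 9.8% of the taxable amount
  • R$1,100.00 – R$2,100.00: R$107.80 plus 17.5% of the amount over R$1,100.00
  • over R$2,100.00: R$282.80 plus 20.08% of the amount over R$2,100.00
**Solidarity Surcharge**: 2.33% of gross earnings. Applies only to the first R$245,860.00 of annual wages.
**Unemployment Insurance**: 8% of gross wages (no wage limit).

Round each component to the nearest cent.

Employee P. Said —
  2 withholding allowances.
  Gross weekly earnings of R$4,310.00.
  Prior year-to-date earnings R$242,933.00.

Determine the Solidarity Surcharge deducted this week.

Solidarity Surcharge: cap R$245,860.00 − YTD R$242,933.00 = R$2,927.00 subject; 2.33% × R$2,927.00 = R$68.20

R$68.20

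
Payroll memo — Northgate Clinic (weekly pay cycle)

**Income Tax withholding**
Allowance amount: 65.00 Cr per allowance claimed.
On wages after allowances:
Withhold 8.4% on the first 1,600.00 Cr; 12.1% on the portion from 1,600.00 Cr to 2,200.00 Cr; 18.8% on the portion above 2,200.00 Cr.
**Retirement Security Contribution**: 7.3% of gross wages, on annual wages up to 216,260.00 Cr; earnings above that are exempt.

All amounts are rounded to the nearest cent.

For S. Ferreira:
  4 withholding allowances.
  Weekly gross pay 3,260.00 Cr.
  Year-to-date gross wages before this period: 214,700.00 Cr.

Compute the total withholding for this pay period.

471.28 Cr

Income Tax: taxable = 3,260.00 Cr − 4×65.00 Cr = 3,000.00 Cr
  207.00 Cr + 18.8% × (3,000.00 Cr − 2,200.00 Cr) = 207.00 Cr + 18.8% × 800.00 Cr = 357.40 Cr
Retirement Security Contribution: cap 216,260.00 Cr − YTD 214,700.00 Cr = 1,560.00 Cr subject; 7.3% × 1,560.00 Cr = 113.88 Cr
Total: 357.40 Cr + 113.88 Cr = 471.28 Cr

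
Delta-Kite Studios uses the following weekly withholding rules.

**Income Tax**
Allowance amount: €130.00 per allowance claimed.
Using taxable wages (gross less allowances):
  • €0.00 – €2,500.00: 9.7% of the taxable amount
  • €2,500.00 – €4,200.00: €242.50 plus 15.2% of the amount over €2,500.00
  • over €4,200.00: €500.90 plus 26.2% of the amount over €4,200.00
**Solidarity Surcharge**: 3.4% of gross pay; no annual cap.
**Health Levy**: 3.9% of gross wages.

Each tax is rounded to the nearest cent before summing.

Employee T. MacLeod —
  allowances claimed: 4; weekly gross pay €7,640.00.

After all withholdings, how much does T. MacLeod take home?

€5,816.34

Income Tax: taxable = €7,640.00 − 4×€130.00 = €7,120.00
  €500.90 + 26.2% × (€7,120.00 − €4,200.00) = €500.90 + 26.2% × €2,920.00 = €1,265.94
Solidarity Surcharge: 3.4% × €7,640.00 = €259.76
Health Levy: 3.9% × €7,640.00 = €297.96
Total withheld: €1,265.94 + €259.76 + €297.96 = €1,823.66
Net pay: €7,640.00 − €1,823.66 = €5,816.34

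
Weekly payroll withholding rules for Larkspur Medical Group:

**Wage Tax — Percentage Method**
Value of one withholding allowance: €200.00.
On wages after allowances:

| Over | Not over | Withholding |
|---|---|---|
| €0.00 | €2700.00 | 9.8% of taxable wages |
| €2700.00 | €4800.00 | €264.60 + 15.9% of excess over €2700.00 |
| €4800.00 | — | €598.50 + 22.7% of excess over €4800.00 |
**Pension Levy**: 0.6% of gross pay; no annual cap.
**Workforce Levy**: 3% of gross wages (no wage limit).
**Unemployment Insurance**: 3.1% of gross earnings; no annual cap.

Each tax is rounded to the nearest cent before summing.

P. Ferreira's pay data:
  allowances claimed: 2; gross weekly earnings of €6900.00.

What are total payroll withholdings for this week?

Wage Tax: taxable = €6900.00 − 2×€200.00 = €6500.00
  €598.50 + 22.7% × (€6500.00 − €4800.00) = €598.50 + 22.7% × €1700.00 = €984.40
Pension Levy: 0.6% × €6900.00 = €41.40
Workforce Levy: 3% × €6900.00 = €207.00
Unemployment Insurance: 3.1% × €6900.00 = €213.90
Total: €984.40 + €41.40 + €207.00 + €213.90 = €1446.70

€1446.70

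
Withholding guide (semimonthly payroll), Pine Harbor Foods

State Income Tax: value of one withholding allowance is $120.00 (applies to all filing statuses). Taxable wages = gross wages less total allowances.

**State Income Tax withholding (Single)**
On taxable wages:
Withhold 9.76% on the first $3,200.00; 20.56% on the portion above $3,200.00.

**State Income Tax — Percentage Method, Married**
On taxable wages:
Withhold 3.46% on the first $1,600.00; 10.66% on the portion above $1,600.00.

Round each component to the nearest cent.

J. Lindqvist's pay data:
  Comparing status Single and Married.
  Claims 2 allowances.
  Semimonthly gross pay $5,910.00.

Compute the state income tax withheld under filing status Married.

State Income Tax (Married): taxable = $5,910.00 − 2×$120.00 = $5,670.00
  $55.36 + 10.66% × ($5,670.00 − $1,600.00) = $55.36 + 10.66% × $4,070.00 = $489.22

$489.22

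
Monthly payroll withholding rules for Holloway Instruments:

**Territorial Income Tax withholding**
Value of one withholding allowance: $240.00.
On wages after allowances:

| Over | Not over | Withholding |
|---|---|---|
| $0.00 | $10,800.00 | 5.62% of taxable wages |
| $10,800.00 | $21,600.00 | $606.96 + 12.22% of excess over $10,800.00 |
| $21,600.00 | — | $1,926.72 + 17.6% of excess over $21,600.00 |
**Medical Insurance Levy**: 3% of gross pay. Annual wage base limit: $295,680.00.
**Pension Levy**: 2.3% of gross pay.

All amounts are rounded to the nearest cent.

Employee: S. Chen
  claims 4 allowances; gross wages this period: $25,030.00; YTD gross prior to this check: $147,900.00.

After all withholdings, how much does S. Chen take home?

Territorial Income Tax: taxable = $25,030.00 − 4×$240.00 = $24,070.00
  $1,926.72 + 17.6% × ($24,070.00 − $21,600.00) = $1,926.72 + 17.6% × $2,470.00 = $2,361.44
Medical Insurance Levy: 3% × $25,030.00 = $750.90
Pension Levy: 2.3% × $25,030.00 = $575.69
Total withheld: $2,361.44 + $750.90 + $575.69 = $3,688.03
Net pay: $25,030.00 − $3,688.03 = $21,341.97

$21,341.97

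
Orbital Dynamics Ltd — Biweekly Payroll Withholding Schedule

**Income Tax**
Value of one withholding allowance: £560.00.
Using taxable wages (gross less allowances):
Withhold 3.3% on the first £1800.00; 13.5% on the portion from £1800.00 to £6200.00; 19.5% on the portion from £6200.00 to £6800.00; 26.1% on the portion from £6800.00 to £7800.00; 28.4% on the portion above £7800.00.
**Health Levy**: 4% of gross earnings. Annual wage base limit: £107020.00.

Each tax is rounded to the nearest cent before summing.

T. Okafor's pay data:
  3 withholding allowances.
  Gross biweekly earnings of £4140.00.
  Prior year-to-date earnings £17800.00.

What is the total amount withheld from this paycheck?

Income Tax: taxable = £4140.00 − 3×£560.00 = £2460.00
  £59.40 + 13.5% × (£2460.00 − £1800.00) = £59.40 + 13.5% × £660.00 = £148.50
Health Levy: 4% × £4140.00 = £165.60
Total: £148.50 + £165.60 = £314.10

£314.10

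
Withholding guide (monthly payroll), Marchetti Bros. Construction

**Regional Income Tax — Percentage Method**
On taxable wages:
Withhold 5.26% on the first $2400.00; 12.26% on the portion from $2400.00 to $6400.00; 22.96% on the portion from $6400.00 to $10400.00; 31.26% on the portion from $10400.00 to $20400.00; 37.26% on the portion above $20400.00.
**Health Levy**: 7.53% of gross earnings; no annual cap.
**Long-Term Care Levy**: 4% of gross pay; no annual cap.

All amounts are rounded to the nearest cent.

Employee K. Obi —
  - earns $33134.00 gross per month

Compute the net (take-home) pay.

$19907.92

Regional Income Tax: taxable = $33134.00
  $4661.04 + 37.26% × ($33134.00 − $20400.00) = $4661.04 + 37.26% × $12734.00 = $9405.73
Health Levy: 7.53% × $33134.00 = $2494.99
Long-Term Care Levy: 4% × $33134.00 = $1325.36
Total withheld: $9405.73 + $2494.99 + $1325.36 = $13226.08
Net pay: $33134.00 − $13226.08 = $19907.92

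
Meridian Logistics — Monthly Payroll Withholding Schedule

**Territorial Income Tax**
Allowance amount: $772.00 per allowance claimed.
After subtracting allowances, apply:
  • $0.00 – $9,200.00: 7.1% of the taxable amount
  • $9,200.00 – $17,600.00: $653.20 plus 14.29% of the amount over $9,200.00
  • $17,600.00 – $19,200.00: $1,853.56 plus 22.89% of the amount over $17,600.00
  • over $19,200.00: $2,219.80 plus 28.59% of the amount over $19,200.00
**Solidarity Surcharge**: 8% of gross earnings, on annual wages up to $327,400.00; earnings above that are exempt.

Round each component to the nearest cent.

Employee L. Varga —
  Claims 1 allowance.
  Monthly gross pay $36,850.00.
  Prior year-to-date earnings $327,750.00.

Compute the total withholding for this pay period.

Territorial Income Tax: taxable = $36,850.00 − 1×$772.00 = $36,078.00
  $2,219.80 + 28.59% × ($36,078.00 − $19,200.00) = $2,219.80 + 28.59% × $16,878.00 = $7,045.22
Solidarity Surcharge: YTD $327,750.00 ≥ cap $327,400.00 → $0.00
Total: $7,045.22 + $0.00 = $7,045.22

$7,045.22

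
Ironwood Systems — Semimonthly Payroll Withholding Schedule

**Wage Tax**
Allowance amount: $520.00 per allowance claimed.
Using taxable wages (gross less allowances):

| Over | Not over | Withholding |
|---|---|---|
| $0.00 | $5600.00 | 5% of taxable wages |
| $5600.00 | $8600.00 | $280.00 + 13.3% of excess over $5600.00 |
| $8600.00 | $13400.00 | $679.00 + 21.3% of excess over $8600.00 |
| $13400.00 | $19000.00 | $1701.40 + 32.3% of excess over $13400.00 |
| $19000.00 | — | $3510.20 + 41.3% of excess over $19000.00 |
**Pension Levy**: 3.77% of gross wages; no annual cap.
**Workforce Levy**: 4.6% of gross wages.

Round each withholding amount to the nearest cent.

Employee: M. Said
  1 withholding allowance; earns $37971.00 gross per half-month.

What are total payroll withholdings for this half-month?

Wage Tax: taxable = $37971.00 − 1×$520.00 = $37451.00
  $3510.20 + 41.3% × ($37451.00 − $19000.00) = $3510.20 + 41.3% × $18451.00 = $11130.46
Pension Levy: 3.77% × $37971.00 = $1431.51
Workforce Levy: 4.6% × $37971.00 = $1746.67
Total: $11130.46 + $1431.51 + $1746.67 = $14308.64

$14308.64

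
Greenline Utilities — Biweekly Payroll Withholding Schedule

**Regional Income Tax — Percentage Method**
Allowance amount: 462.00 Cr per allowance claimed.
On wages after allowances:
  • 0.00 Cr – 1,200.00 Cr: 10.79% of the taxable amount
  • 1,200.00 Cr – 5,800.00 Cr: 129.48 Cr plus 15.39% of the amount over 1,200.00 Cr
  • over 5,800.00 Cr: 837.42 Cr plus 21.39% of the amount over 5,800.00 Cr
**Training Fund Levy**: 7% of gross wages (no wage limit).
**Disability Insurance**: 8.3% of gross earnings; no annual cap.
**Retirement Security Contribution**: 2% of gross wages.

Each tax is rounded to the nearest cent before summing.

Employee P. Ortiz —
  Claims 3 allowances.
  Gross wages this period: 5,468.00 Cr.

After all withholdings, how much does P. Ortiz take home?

3,949.02 Cr

Regional Income Tax: taxable = 5,468.00 Cr − 3×462.00 Cr = 4,082.00 Cr
  129.48 Cr + 15.39% × (4,082.00 Cr − 1,200.00 Cr) = 129.48 Cr + 15.39% × 2,882.00 Cr = 573.02 Cr
Training Fund Levy: 7% × 5,468.00 Cr = 382.76 Cr
Disability Insurance: 8.3% × 5,468.00 Cr = 453.84 Cr
Retirement Security Contribution: 2% × 5,468.00 Cr = 109.36 Cr
Total withheld: 573.02 Cr + 382.76 Cr + 453.84 Cr + 109.36 Cr = 1,518.98 Cr
Net pay: 5,468.00 Cr − 1,518.98 Cr = 3,949.02 Cr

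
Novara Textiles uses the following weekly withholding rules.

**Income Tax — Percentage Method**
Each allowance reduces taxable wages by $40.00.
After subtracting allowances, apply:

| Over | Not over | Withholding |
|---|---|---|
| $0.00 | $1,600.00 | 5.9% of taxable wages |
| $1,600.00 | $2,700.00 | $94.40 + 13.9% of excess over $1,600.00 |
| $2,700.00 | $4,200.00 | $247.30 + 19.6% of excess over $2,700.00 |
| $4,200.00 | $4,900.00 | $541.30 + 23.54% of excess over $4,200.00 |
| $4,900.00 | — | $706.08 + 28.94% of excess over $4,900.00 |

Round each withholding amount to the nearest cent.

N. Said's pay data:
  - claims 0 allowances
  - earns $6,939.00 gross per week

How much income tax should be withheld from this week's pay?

$1,296.17

Income Tax: taxable = $6,939.00
  $706.08 + 28.94% × ($6,939.00 − $4,900.00) = $706.08 + 28.94% × $2,039.00 = $1,296.17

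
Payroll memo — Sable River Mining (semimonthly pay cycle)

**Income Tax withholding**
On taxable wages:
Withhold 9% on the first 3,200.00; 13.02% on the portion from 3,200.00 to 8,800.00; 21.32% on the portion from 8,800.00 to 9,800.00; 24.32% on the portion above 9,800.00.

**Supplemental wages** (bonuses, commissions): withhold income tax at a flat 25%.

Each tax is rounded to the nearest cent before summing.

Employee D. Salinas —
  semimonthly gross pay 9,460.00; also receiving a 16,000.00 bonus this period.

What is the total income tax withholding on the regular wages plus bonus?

Income Tax: taxable = 9,460.00
  1,017.12 + 21.32% × (9,460.00 − 8,800.00) = 1,017.12 + 21.32% × 660.00 = 1,157.83
Supplemental (25% flat on bonus): 25% × 16,000.00 = 4,000.00
Total income tax: 1,157.83 + 4,000.00 = 5,157.83

5,157.83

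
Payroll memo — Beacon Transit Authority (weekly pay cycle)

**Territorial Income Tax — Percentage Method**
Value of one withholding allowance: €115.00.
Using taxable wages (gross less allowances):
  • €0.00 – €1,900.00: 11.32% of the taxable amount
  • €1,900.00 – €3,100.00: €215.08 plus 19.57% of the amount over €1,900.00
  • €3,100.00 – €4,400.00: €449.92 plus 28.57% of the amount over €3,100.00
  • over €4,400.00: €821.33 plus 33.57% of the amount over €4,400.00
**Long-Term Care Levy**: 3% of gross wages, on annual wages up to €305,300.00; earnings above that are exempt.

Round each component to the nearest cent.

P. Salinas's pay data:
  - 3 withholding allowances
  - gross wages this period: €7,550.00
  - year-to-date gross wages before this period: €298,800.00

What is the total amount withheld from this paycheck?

Territorial Income Tax: taxable = €7,550.00 − 3×€115.00 = €7,205.00
  €821.33 + 33.57% × (€7,205.00 − €4,400.00) = €821.33 + 33.57% × €2,805.00 = €1,762.97
Long-Term Care Levy: cap €305,300.00 − YTD €298,800.00 = €6,500.00 subject; 3% × €6,500.00 = €195.00
Total: €1,762.97 + €195.00 = €1,957.97

€1,957.97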